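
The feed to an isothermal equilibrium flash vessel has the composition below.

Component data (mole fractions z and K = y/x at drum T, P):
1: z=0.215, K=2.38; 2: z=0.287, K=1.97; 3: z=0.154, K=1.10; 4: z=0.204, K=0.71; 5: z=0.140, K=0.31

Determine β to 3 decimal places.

β = 0.835

Newton iteration, β⁰ = 0.5:
  β = 0.500: g = 0.1610, g' = -0.446 → β = 0.861
  β = 0.861: g = -0.0154, g' = -0.602 → β = 0.835
Converged at β = 0.835.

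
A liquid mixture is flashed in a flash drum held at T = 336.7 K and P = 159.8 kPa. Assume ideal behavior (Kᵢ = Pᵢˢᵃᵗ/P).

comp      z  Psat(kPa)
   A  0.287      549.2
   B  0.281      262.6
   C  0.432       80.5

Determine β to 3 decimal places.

β = 0.802

Raoult's law: Kᵢ = Pᵢˢᵃᵗ/P = Pᵢˢᵃᵗ/159.8.
  K_A = 549.2/159.8 = 3.43680, K_B = 262.6/159.8 = 1.64330, K_C = 80.5/159.8 = 0.50375
Rachford–Rice: g(β) = Σ zᵢ(Kᵢ−1)/(1+β(Kᵢ−1)) = 0.
g(0) = ΣzᵢKᵢ − 1 = 0.666 and g(1) = 1 − Σzᵢ/Kᵢ = -0.112, so a root lies in (0, 1).
Iterate (Newton) starting at β = 0.37:
  β = 0.370: g = 0.2512, g' = -0.707 → β = 0.725
  β = 0.725: g = 0.0410, g' = -0.536 → β = 0.802
Converged at β = 0.802.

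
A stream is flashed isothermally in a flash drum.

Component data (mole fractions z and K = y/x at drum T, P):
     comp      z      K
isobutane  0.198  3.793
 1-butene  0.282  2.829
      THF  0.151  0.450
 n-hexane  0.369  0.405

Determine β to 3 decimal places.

Rachford–Rice: g(β) = Σ zᵢ(Kᵢ−1)/(1+β(Kᵢ−1)) = 0.
Check two-phase: ΣzᵢKᵢ = 1.766 > 1 and Σzᵢ/Kᵢ = 1.399 > 1, so g(0) = 0.766 > 0 and g(1) = -0.399 < 0.
Newton iteration, β⁰ = 0.5:
  β = 0.500: g = 0.0731, g' = -0.878 → β = 0.583
  β = 0.583: g = 0.0014, g' = -0.850 → β = 0.585
Converged at β = 0.585.

β = 0.585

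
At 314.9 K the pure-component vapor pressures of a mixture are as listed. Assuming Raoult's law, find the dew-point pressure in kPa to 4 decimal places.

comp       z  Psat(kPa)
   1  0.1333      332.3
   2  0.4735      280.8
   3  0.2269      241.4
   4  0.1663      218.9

At the dew point ψ → 1, so Σzᵢ/Kᵢ = 1 with Kᵢ = Pᵢˢᵃᵗ/P ⇒ 1/P = Σzᵢ/Pᵢˢᵃᵗ.
1/P = 0.1333/332.3 + 0.4735/280.8 + 0.2269/241.4 + 0.1663/218.9 = 0.0037870 ⇒ P = 264.0586 kPa

Pdew = 264.0586 kPa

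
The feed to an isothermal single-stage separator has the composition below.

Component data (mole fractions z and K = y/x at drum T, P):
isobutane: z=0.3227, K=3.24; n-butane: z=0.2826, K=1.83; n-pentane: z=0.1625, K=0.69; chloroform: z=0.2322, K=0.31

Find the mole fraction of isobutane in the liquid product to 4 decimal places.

Material balance + equilibrium reduce to Σ zᵢ(Kᵢ−1)/(1+β(Kᵢ−1)) = 0.
g(0) = ΣzᵢKᵢ − 1 = 0.7468 and g(1) = 1 − Σzᵢ/Kᵢ = -0.2386, so a root lies in (0, 1).
Iterate (Newton) starting at β = 0.5:
  β = 0.5000: g = 0.20251, g' = -0.7370 → β = 0.7748
  β = 0.7748: g = -0.00353, g' = -0.8259 → β = 0.7705
Converged at β = 0.7705.
Compositions from xᵢ = zᵢ/(1+β(Kᵢ−1)), yᵢ = Kᵢxᵢ:
  isobutane: x = 0.1184, y = 0.3836
  n-butane: x = 0.1724, y = 0.3154
  n-pentane: x = 0.2135, y = 0.1473
  chloroform: x = 0.4958, y = 0.1537

x_isobutane = 0.1184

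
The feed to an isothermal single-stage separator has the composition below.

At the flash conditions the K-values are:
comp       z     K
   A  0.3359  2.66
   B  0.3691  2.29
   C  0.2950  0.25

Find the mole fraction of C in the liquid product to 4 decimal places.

x_C = 0.6598

Newton–Raphson from V/F = 0.5:
  V/F = 0.5000: g = 0.24014, g' = -0.9282 → V/F = 0.7587
  V/F = 0.7587: g = -0.02599, g' = -1.2316 → V/F = 0.7376
  V/F = 0.7376: g = -0.00056, g' = -1.1796 → V/F = 0.7371
Converged at V/F = 0.7371.
Compositions from xᵢ = zᵢ/(1+V/F(Kᵢ−1)), yᵢ = Kᵢxᵢ:
  A: x = 0.1511, y = 0.4018
  B: x = 0.1892, y = 0.4333
  C: x = 0.6598, y = 0.1649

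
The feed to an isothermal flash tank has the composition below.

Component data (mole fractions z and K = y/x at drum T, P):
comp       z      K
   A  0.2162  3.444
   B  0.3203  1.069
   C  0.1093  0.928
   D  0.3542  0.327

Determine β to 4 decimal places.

Rachford–Rice: g(β) = Σ zᵢ(Kᵢ−1)/(1+β(Kᵢ−1)) = 0.
Check two-phase: ΣzᵢKᵢ = 1.3042 > 1 and Σzᵢ/Kᵢ = 1.5634 > 1, so g(0) = 0.3042 > 0 and g(1) = -0.5634 < 0.
Newton–Raphson from β = 0.5:
  β = 0.5000: g = -0.10827, g' = -0.6280 → β = 0.3276
  β = 0.3276: g = 0.00120, g' = -0.6644 → β = 0.3294
Converged at β = 0.3294.

β = 0.3294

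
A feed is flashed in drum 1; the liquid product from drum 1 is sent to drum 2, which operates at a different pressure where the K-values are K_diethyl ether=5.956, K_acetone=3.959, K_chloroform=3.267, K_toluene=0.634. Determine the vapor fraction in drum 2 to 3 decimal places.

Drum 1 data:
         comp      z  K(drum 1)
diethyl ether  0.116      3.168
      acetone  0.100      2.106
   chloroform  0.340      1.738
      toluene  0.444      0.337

Drum 1:
Rachford–Rice: g(ψ₁) = Σ zᵢ(Kᵢ−1)/(1+ψ₁(Kᵢ−1)) = 0.
g(0) = ΣzᵢKᵢ − 1 = 0.319 and g(1) = 1 − Σzᵢ/Kᵢ = -0.597, so a root lies in (0, 1).
Iterate (Newton) starting at ψ₁ = 0.5:
  ψ₁ = 0.500: g = -0.0652, g' = -0.712 → ψ₁ = 0.408
  ψ₁ = 0.408: g = -0.0013, g' = -0.688 → ψ₁ = 0.407
Converged at ψ₁ = 0.407.
Drum-1 compositions:
  diethyl ether: x = 0.062, y = 0.195
  acetone: x = 0.069, y = 0.145
  chloroform: x = 0.262, y = 0.455
  toluene: x = 0.608, y = 0.205
Drum-2 feed = drum-1 liquid: z₂ = (0.0617, 0.0690, 0.2615, 0.6078).
Drum 2:
Rachford–Rice: g(ψ₂) = Σ zᵢ(Kᵢ−1)/(1+ψ₂(Kᵢ−1)) = 0.
Feasibility: ΣzᵢKᵢ = 1.880, Σzᵢ/Kᵢ = 1.067 — both > 1, two phases present.
Iterate (Newton) starting at ψ₂ = 0.5:
  ψ₂ = 0.500: g = 0.1758, g' = -0.641 → ψ₂ = 0.774
  ψ₂ = 0.774: g = 0.0299, g' = -0.456 → ψ₂ = 0.840
  ψ₂ = 0.840: g = 0.0007, g' = -0.436 → ψ₂ = 0.842
Converged at ψ₂ = 0.842.
  diethyl ether: x = 0.012, y = 0.071
  acetone: x = 0.020, y = 0.078
  chloroform: x = 0.090, y = 0.294
  toluene: x = 0.878, y = 0.557

V/F (drum 2) = 0.842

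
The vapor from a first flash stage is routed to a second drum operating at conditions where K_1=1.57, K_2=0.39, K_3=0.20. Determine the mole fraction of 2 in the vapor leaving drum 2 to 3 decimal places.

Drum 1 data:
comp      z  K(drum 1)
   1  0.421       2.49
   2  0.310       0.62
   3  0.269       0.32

Drum 1:
Iterate (Newton) starting at ψ₁ = 0.58:
  ψ₁ = 0.580: g = -0.1167, g' = -0.682 → ψ₁ = 0.409
  ψ₁ = 0.409: g = -0.0030, g' = -0.662 → ψ₁ = 0.404
Converged at ψ₁ = 0.404.
Drum-1 compositions:
  1: x = 0.263, y = 0.654
  2: x = 0.366, y = 0.227
  3: x = 0.371, y = 0.119
Drum-2 feed = drum-1 vapor: z₂ = (0.6542, 0.2271, 0.1187).
Drum 2:
Iterate (Newton) starting at ψ₂ = 0.39:
  ψ₂ = 0.390: g = -0.0147, g' = -0.448 → ψ₂ = 0.357
Converged at ψ₂ = 0.357.
  1: x = 0.544, y = 0.854
  2: x = 0.290, y = 0.113
  3: x = 0.166, y = 0.033

y_2 (drum 2) = 0.113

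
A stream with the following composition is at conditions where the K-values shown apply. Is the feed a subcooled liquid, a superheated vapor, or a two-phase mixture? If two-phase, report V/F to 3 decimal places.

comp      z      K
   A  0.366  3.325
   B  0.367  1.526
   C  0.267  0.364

ΣzᵢKᵢ = 1.874; Σzᵢ/Kᵢ = 1.084.
Both exceed 1, so a two-phase solution exists.
Material balance + equilibrium reduce to Σ zᵢ(Kᵢ−1)/(1+ψ(Kᵢ−1)) = 0.
Newton iteration, ψ⁰ = 0.5:
  ψ = 0.500: g = 0.2974, g' = -0.719 → ψ = 0.914
  ψ = 0.914: g = -0.0026, g' = -0.864 → ψ = 0.911
Converged at ψ = 0.911.

two-phase, V/F = 0.911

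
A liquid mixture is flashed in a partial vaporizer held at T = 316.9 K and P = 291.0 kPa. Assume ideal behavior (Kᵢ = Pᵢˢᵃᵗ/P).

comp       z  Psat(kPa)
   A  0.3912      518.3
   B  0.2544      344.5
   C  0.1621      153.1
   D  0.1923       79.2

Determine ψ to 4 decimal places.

Raoult's law: Kᵢ = Pᵢˢᵃᵗ/P = Pᵢˢᵃᵗ/291.0.
  K_A = 518.3/291.0 = 1.781100, K_B = 344.5/291.0 = 1.183849, K_C = 153.1/291.0 = 0.526117, K_D = 79.2/291.0 = 0.272165
Let ψ = V/F and solve Σ zᵢ(Kᵢ−1)/(1+ψ(Kᵢ−1)) = 0.
g(0) = ΣzᵢKᵢ − 1 = 0.1356 and g(1) = 1 − Σzᵢ/Kᵢ = -0.4492, so a root lies in (0, 1).
Iterate (Newton) starting at ψ = 0.5:
  ψ = 0.5000: g = -0.05813, g' = -0.4449 → ψ = 0.3694
  ψ = 0.3694: g = -0.00359, g' = -0.3953 → ψ = 0.3603
  ψ = 0.3603: g = -0.00001, g' = -0.3930 → ψ = 0.3602
Converged at ψ = 0.3602.

ψ = 0.3602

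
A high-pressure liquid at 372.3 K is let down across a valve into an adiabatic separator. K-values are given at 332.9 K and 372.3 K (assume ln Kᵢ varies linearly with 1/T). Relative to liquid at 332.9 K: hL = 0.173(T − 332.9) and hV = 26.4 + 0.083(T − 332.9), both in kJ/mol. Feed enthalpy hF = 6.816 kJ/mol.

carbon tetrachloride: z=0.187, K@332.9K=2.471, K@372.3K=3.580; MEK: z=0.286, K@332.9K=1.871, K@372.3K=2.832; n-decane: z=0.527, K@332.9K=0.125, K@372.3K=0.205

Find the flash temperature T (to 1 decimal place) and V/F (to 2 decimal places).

T = 345.8 K, V/F = 0.18

Adiabatic flash: solve Rachford–Rice at each trial T, then check hF = ψ·hV(T) + (1−ψ)·hL(T).
  T = 332.9 K: K = (2.471, 1.871, 0.125), RR gives ψ = 0.063, H_out = 1.660 kJ/mol
  T = 372.3 K: K = (3.580, 2.832, 0.205), RR gives ψ = 0.344, H_out = 14.684 kJ/mol
  T = 352.6 K: K = (3.005, 2.329, 0.162), RR gives ψ = 0.231, H_out = 9.090 kJ/mol
  T = 342.8 K: K = (2.734, 2.095, 0.143), RR gives ψ = 0.157, H_out = 5.725 kJ/mol
  T = 347.7 K: K = (2.868, 2.210, 0.153), RR gives ψ = 0.196, H_out = 7.473 kJ/mol
  T = 345.2 K: K = (2.800, 2.151, 0.148), RR gives ψ = 0.177, H_out = 6.599 kJ/mol
  T = 346.4 K: K = (2.832, 2.180, 0.150), RR gives ψ = 0.186, H_out = 7.023 kJ/mol
Linear interpolation between T = 345.2 (H_out = 6.599) and T = 346.4 (H_out = 7.023) on hF = 6.816 gives T ≈ 345.8 K, at which ψ = 0.18.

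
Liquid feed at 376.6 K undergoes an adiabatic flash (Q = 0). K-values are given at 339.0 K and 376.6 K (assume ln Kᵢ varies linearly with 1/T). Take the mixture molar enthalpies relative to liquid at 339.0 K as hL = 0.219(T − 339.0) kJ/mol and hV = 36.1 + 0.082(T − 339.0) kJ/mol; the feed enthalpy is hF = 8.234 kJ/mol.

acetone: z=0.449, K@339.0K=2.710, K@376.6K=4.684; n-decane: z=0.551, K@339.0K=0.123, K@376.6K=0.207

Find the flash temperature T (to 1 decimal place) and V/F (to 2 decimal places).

T = 341.7 K, V/F = 0.21

Adiabatic flash: solve Rachford–Rice at each trial T, then check hF = ψ·hV(T) + (1−ψ)·hL(T).
  T = 339.0 K: K = (2.710, 0.123), RR gives ψ = 0.190, H_out = 6.850 kJ/mol
  T = 376.6 K: K = (4.684, 0.207), RR gives ψ = 0.417, H_out = 21.129 kJ/mol
  T = 357.8 K: K = (3.614, 0.162), RR gives ψ = 0.325, H_out = 15.009 kJ/mol
  T = 348.4 K: K = (3.142, 0.142), RR gives ψ = 0.266, H_out = 11.312 kJ/mol
  T = 343.7 K: K = (2.921, 0.132), RR gives ψ = 0.230, H_out = 9.202 kJ/mol
  T = 341.4 K: K = (2.816, 0.128), RR gives ψ = 0.211, H_out = 8.085 kJ/mol
Linear interpolation between T = 341.4 (H_out = 8.085) and T = 343.7 (H_out = 9.202) on hF = 8.234 gives T ≈ 341.7 K, at which ψ = 0.21.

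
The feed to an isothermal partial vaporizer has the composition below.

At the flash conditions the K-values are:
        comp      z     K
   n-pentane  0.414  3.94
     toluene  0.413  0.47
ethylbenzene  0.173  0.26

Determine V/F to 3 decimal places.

Material balance + equilibrium reduce to Σ zᵢ(Kᵢ−1)/(1+V/F(Kᵢ−1)) = 0.
Feasibility: ΣzᵢKᵢ = 1.870, Σzᵢ/Kᵢ = 1.649 — both > 1, two phases present.
Newton iteration, V/F⁰ = 0.37:
  V/F = 0.370: g = 0.1344, g' = -1.180 → V/F = 0.484
  V/F = 0.484: g = 0.0086, g' = -1.049 → V/F = 0.492
Converged at V/F = 0.492.

V/F = 0.492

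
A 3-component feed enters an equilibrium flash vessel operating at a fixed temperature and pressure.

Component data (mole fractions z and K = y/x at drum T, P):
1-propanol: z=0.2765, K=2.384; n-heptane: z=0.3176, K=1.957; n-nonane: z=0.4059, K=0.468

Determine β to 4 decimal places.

β = 0.7599

Let β = V/F and solve Σ zᵢ(Kᵢ−1)/(1+β(Kᵢ−1)) = 0.
Check two-phase: ΣzᵢKᵢ = 1.4707 > 1 and Σzᵢ/Kᵢ = 1.1456 > 1, so g(0) = 0.4707 > 0 and g(1) = -0.1456 < 0.
Newton iteration, β⁰ = 0.5:
  β = 0.5000: g = 0.13755, g' = -0.5313 → β = 0.7589
  β = 0.7589: g = 0.00056, g' = -0.5467 → β = 0.7599
Converged at β = 0.7599.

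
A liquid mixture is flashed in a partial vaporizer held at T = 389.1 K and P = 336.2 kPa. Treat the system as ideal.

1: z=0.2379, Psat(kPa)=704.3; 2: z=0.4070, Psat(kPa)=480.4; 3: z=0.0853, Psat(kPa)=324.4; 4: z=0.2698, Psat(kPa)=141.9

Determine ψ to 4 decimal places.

Raoult's law: Kᵢ = Pᵢˢᵃᵗ/P = Pᵢˢᵃᵗ/336.2.
  K_1 = 704.3/336.2 = 2.094884, K_2 = 480.4/336.2 = 1.428911, K_3 = 324.4/336.2 = 0.964902, K_4 = 141.9/336.2 = 0.422070
Newton iteration, ψ⁰ = 0.5:
  ψ = 0.5000: g = 0.08972, g' = -0.3482 → ψ = 0.7577
  ψ = 0.7577: g = -0.00634, g' = -0.4132 → ψ = 0.7423
  ψ = 0.7423: g = -0.00005, g' = -0.4064 → ψ = 0.7422
Converged at ψ = 0.7422.

ψ = 0.7422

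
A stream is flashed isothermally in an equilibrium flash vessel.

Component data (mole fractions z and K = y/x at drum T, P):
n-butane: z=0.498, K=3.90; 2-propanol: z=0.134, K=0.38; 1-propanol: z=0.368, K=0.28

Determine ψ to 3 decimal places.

Newton–Raphson from ψ = 0.47:
  ψ = 0.470: g = 0.0934, g' = -1.288 → ψ = 0.543
Converged at ψ = 0.543.

ψ = 0.543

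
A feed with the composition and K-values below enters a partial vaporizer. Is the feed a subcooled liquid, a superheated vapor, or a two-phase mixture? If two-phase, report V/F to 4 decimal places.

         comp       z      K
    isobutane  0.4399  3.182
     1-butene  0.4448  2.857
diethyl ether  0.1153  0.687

superheated vapor

ΣzᵢKᵢ = 2.7498; Σzᵢ/Kᵢ = 0.4618.
Since Σzᵢ/Kᵢ < 1 the mixture is above its dew point — single vapor phase.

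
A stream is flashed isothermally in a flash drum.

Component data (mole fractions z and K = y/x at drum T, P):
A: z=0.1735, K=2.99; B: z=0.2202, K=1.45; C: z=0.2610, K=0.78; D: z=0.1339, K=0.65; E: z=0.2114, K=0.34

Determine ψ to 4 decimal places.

Material balance + equilibrium reduce to Σ zᵢ(Kᵢ−1)/(1+ψ(Kᵢ−1)) = 0.
g(0) = ΣzᵢKᵢ − 1 = 0.2005 and g(1) = 1 − Σzᵢ/Kᵢ = -0.3723, so a root lies in (0, 1).
Newton–Raphson from ψ = 0.5:
  ψ = 0.5000: g = -0.07561, g' = -0.4475 → ψ = 0.3310
  ψ = 0.3310: g = 0.00092, g' = -0.4699 → ψ = 0.3330
Converged at ψ = 0.3330.

ψ = 0.3330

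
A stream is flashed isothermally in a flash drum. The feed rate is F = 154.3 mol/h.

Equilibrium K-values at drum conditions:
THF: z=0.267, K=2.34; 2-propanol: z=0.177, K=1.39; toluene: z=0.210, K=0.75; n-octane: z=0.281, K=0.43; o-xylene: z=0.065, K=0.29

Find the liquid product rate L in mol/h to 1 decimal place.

L = 105.2 mol/h

Iterate (Newton) starting at V/F = 0.32:
  V/F = 0.320: g = -0.0009, g' = -0.463 → V/F = 0.318
Converged at V/F = 0.318.
Then V = V/F·F = 0.3180·154.3 = 49.1 mol/h and L = F − V = 105.2 mol/h.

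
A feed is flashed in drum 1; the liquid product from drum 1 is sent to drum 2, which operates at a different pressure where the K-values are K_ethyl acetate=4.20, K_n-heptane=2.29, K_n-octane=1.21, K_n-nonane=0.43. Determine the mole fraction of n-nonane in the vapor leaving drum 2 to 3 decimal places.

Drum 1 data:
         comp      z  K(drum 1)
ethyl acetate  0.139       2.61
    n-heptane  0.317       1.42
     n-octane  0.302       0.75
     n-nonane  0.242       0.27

y_n-nonane (drum 2) = 0.243

Drum 1:
Let ψ₁ = V/F and solve Σ zᵢ(Kᵢ−1)/(1+ψ₁(Kᵢ−1)) = 0.
Feasibility: ΣzᵢKᵢ = 1.105, Σzᵢ/Kᵢ = 1.575 — both > 1, two phases present.
Iterate (Newton) starting at ψ₁ = 0.38:
  ψ₁ = 0.380: g = -0.0742, g' = -0.450 → ψ₁ = 0.215
  ψ₁ = 0.215: g = -0.0010, g' = -0.448 → ψ₁ = 0.213
Converged at ψ₁ = 0.213.
Drum-1 compositions:
  ethyl acetate: x = 0.104, y = 0.270
  n-heptane: x = 0.291, y = 0.413
  n-octane: x = 0.319, y = 0.239
  n-nonane: x = 0.287, y = 0.077
Drum-2 feed = drum-1 liquid: z₂ = (0.1035, 0.2910, 0.3190, 0.2865).
Drum 2:
Iterate (Newton) starting at ψ₂ = 0.5:
  ψ₂ = 0.500: g = 0.1878, g' = -0.529 → ψ₂ = 0.855
  ψ₂ = 0.855: g = 0.0055, g' = -0.550 → ψ₂ = 0.865
Converged at ψ₂ = 0.865.
  ethyl acetate: x = 0.027, y = 0.115
  n-heptane: x = 0.138, y = 0.315
  n-octane: x = 0.270, y = 0.327
  n-nonane: x = 0.565, y = 0.243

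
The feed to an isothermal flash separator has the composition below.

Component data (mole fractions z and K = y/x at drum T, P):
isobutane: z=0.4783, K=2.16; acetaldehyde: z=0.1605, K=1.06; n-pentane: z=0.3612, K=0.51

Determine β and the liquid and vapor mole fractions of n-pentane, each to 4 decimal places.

β = 0.8143, x_n-pentane = 0.6010, y_n-pentane = 0.3065

Material balance + equilibrium reduce to Σ zᵢ(Kᵢ−1)/(1+β(Kᵢ−1)) = 0.
Feasibility: ΣzᵢKᵢ = 1.3875, Σzᵢ/Kᵢ = 1.0811 — both > 1, two phases present.
Iterate (Newton) starting at β = 0.5:
  β = 0.5000: g = 0.12609, g' = -0.4105 → β = 0.8072
  β = 0.8072: g = 0.00294, g' = -0.4095 → β = 0.8143
Converged at β = 0.8143.
Compositions from xᵢ = zᵢ/(1+β(Kᵢ−1)), yᵢ = Kᵢxᵢ:
  isobutane: x = 0.2460, y = 0.5313
  acetaldehyde: x = 0.1530, y = 0.1622
  n-pentane: x = 0.6010, y = 0.3065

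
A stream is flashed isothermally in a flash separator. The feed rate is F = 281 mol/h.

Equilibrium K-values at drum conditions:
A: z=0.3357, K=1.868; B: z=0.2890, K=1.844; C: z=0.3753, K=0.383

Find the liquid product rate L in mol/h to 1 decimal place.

L = 119.6 mol/h

Newton iteration, V/F⁰ = 0.68:
  V/F = 0.6800: g = -0.06073, g' = -0.6072 → V/F = 0.5800
  V/F = 0.5800: g = -0.00303, g' = -0.5512 → V/F = 0.5745
Converged at V/F = 0.5745.
Then V = V/F·F = 0.5745·281 = 161.4 mol/h and L = F − V = 119.6 mol/h.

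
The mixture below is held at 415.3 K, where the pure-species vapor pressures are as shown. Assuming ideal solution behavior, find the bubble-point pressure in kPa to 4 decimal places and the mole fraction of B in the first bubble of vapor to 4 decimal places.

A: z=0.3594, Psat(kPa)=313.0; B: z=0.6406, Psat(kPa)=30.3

Pbub = 131.9024 kPa, y_B = 0.1472

At the bubble point ψ → 0, so ΣzᵢKᵢ = 1 with Kᵢ = Pᵢˢᵃᵗ/P ⇒ P = ΣzᵢPᵢˢᵃᵗ.
P = 0.3594·313.0 + 0.6406·30.3 = 131.9024 kPa
yᵢ = zᵢPᵢˢᵃᵗ/P ⇒ y_B = 0.6406·30.3/131.9024 = 0.1472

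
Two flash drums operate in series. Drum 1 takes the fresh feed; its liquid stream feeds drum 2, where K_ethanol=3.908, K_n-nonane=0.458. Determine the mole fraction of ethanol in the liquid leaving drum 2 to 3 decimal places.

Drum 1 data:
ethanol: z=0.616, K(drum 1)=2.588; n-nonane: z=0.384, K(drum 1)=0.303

Drum 1:
Material balance + equilibrium reduce to Σ zᵢ(Kᵢ−1)/(1+ψ₁(Kᵢ−1)) = 0.
Feasibility: ΣzᵢKᵢ = 1.711, Σzᵢ/Kᵢ = 1.505 — both > 1, two phases present.
Binary case is linear: z₁(K₁−1)(1+ψ₁(K₂−1)) + z₂(K₂−1)(1+ψ₁(K₁−1)) = 0
⇒ ψ₁ = [z₁(K₁−1)+z₂(K₂−1)] / [−(K₁−1)(K₂−1)] = 0.7106/1.1068 = 0.642
Drum-1 compositions:
  ethanol: x = 0.305, y = 0.789
  n-nonane: x = 0.695, y = 0.211
Drum-2 feed = drum-1 liquid: z₂ = (0.3050, 0.6950).
Drum 2:
Rachford–Rice: g(ψ₂) = Σ zᵢ(Kᵢ−1)/(1+ψ₂(Kᵢ−1)) = 0.
Check two-phase: ΣzᵢKᵢ = 1.510 > 1 and Σzᵢ/Kᵢ = 1.595 > 1, so g(0) = 0.510 > 0 and g(1) = -0.595 < 0.
Newton–Raphson from ψ₂ = 0.64:
  ψ₂ = 0.640: g = -0.2667, g' = -0.794 → ψ₂ = 0.304
  ψ₂ = 0.304: g = 0.0198, g' = -1.019 → ψ₂ = 0.323
  ψ₂ = 0.323: g = 0.0003, g' = -0.985 → ψ₂ = 0.324
Converged at ψ₂ = 0.324.
  ethanol: x = 0.157, y = 0.614
  n-nonane: x = 0.843, y = 0.386

x_ethanol (drum 2) = 0.157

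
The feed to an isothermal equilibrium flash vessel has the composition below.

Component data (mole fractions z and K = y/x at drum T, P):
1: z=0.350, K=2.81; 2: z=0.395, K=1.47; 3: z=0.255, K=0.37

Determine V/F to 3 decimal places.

V/F = 0.901

Newton–Raphson from V/F = 0.62:
  V/F = 0.620: g = 0.1786, g' = -0.579 → V/F = 0.928
  V/F = 0.928: g = -0.0213, g' = -0.789 → V/F = 0.901
Converged at V/F = 0.901.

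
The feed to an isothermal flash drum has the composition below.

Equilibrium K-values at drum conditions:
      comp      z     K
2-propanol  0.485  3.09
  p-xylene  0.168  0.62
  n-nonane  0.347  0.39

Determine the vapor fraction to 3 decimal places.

ψ = 0.643

Rachford–Rice: g(ψ) = Σ zᵢ(Kᵢ−1)/(1+ψ(Kᵢ−1)) = 0.
Check two-phase: ΣzᵢKᵢ = 1.738 > 1 and Σzᵢ/Kᵢ = 1.318 > 1, so g(0) = 0.738 > 0 and g(1) = -0.318 < 0.
Newton–Raphson from ψ = 0.32:
  ψ = 0.320: g = 0.2717, g' = -0.992 → ψ = 0.594
  ψ = 0.594: g = 0.0378, g' = -0.780 → ψ = 0.643
Converged at ψ = 0.643.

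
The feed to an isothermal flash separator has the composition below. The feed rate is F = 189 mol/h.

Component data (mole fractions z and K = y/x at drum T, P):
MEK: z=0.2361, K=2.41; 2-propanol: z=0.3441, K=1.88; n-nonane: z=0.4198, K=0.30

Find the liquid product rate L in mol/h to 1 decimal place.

Newton iteration, β⁰ = 0.5:
  β = 0.5000: g = -0.04656, g' = -0.7768 → β = 0.4401
  β = 0.4401: g = -0.00097, g' = -0.7468 → β = 0.4388
Converged at β = 0.4388.
Then V = β·F = 0.4388·189 = 82.9 mol/h and L = F − V = 106.1 mol/h.

L = 106.1 mol/h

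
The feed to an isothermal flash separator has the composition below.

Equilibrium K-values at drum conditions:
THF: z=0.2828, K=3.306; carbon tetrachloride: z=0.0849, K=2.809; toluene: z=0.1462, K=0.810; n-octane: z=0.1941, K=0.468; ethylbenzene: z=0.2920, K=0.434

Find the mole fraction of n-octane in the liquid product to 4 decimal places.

Newton iteration, β⁰ = 0.5:
  β = 0.5000: g = -0.01834, g' = -0.6914 → β = 0.4735
  β = 0.4735: g = 0.00015, g' = -0.7034 → β = 0.4737
Converged at β = 0.4737.
Compositions from xᵢ = zᵢ/(1+β(Kᵢ−1)), yᵢ = Kᵢxᵢ:
  THF: x = 0.1352, y = 0.4468
  carbon tetrachloride: x = 0.0457, y = 0.1284
  toluene: x = 0.1607, y = 0.1301
  n-octane: x = 0.2595, y = 0.1214
  ethylbenzene: x = 0.3990, y = 0.1732

x_n-octane = 0.2595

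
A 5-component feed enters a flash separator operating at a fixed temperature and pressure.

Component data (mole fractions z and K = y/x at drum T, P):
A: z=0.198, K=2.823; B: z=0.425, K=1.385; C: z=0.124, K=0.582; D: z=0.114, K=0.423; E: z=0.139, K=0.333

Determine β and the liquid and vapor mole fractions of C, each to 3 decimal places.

Rachford–Rice: g(β) = Σ zᵢ(Kᵢ−1)/(1+β(Kᵢ−1)) = 0.
Check two-phase: ΣzᵢKᵢ = 1.314 > 1 and Σzᵢ/Kᵢ = 1.277 > 1, so g(0) = 0.314 > 0 and g(1) = -0.277 < 0.
Newton–Raphson from β = 0.53:
  β = 0.530: g = 0.0147, g' = -0.476 → β = 0.561
Converged at β = 0.561.
Compositions from xᵢ = zᵢ/(1+β(Kᵢ−1)), yᵢ = Kᵢxᵢ:
  A: x = 0.098, y = 0.276
  B: x = 0.350, y = 0.484
  C: x = 0.162, y = 0.094
  D: x = 0.169, y = 0.071
  E: x = 0.222, y = 0.074

β = 0.561, x_C = 0.162, y_C = 0.094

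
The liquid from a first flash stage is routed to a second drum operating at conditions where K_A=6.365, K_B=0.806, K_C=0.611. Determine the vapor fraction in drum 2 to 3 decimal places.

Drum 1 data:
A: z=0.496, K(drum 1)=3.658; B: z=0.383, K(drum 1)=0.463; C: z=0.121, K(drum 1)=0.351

Drum 1:
Rachford–Rice: g(ψ₁) = Σ zᵢ(Kᵢ−1)/(1+ψ₁(Kᵢ−1)) = 0.
Check two-phase: ΣzᵢKᵢ = 2.034 > 1 and Σzᵢ/Kᵢ = 1.308 > 1, so g(0) = 1.034 > 0 and g(1) = -0.308 < 0.
Newton–Raphson from ψ₁ = 0.42:
  ψ₁ = 0.420: g = 0.2494, g' = -1.063 → ψ₁ = 0.655
  ψ₁ = 0.655: g = 0.0274, g' = -0.883 → ψ₁ = 0.686
Converged at ψ₁ = 0.686.
Drum-1 compositions:
  A: x = 0.176, y = 0.643
  B: x = 0.606, y = 0.281
  C: x = 0.218, y = 0.077
Drum-2 feed = drum-1 liquid: z₂ = (0.1757, 0.6062, 0.2180).
Drum 2:
Rachford–Rice: g(ψ₂) = Σ zᵢ(Kᵢ−1)/(1+ψ₂(Kᵢ−1)) = 0.
g(0) = ΣzᵢKᵢ − 1 = 0.740 and g(1) = 1 − Σzᵢ/Kᵢ = -0.137, so a root lies in (0, 1).
Iterate (Newton) starting at ψ₂ = 0.5:
  ψ₂ = 0.500: g = 0.0205, g' = -0.452 → ψ₂ = 0.545
  ψ₂ = 0.545: g = 0.0010, g' = -0.410 → ψ₂ = 0.548
Converged at ψ₂ = 0.548.
  A: x = 0.045, y = 0.284
  B: x = 0.678, y = 0.547
  C: x = 0.277, y = 0.169

V/F (drum 2) = 0.548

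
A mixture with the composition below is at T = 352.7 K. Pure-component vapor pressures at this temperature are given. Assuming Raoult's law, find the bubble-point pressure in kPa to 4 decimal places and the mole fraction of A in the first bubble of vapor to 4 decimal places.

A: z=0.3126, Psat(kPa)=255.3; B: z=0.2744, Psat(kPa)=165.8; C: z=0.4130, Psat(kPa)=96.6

Pbub = 165.1981 kPa, y_A = 0.4831

At the bubble point ψ → 0, so ΣzᵢKᵢ = 1 with Kᵢ = Pᵢˢᵃᵗ/P ⇒ P = ΣzᵢPᵢˢᵃᵗ.
P = 0.3126·255.3 + 0.2744·165.8 + 0.4130·96.6 = 165.1981 kPa
yᵢ = zᵢPᵢˢᵃᵗ/P ⇒ y_A = 0.3126·255.3/165.1981 = 0.4831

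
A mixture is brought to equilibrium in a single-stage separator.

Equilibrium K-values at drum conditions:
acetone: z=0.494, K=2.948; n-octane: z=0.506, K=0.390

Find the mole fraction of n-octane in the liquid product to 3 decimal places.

Material balance + equilibrium reduce to Σ zᵢ(Kᵢ−1)/(1+V/F(Kᵢ−1)) = 0.
Check two-phase: ΣzᵢKᵢ = 1.654 > 1 and Σzᵢ/Kᵢ = 1.465 > 1, so g(0) = 0.654 > 0 and g(1) = -0.465 < 0.
Binary case is linear: z₁(K₁−1)(1+V/F(K₂−1)) + z₂(K₂−1)(1+V/F(K₁−1)) = 0
⇒ V/F = [z₁(K₁−1)+z₂(K₂−1)] / [−(K₁−1)(K₂−1)] = 0.6537/1.1883 = 0.550
Compositions from xᵢ = zᵢ/(1+V/F(Kᵢ−1)), yᵢ = Kᵢxᵢ:
  acetone: x = 0.238, y = 0.703
  n-octane: x = 0.762, y = 0.297

x_n-octane = 0.762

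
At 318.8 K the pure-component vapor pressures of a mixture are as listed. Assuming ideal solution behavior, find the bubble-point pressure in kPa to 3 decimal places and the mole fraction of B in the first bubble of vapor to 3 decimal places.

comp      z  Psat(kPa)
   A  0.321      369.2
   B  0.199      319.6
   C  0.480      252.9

Pbub = 303.506 kPa, y_B = 0.210

At the bubble point ψ → 0, so ΣzᵢKᵢ = 1 with Kᵢ = Pᵢˢᵃᵗ/P ⇒ P = ΣzᵢPᵢˢᵃᵗ.
P = 0.321·369.2 + 0.199·319.6 + 0.480·252.9 = 303.506 kPa
yᵢ = zᵢPᵢˢᵃᵗ/P ⇒ y_B = 0.199·319.6/303.506 = 0.210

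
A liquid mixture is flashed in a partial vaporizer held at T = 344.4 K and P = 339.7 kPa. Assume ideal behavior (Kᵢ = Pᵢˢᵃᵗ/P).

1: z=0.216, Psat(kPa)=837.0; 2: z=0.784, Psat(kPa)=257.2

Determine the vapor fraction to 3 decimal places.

ψ = 0.354

Raoult's law: Kᵢ = Pᵢˢᵃᵗ/P = Pᵢˢᵃᵗ/339.7.
  K_1 = 837.0/339.7 = 2.46394, K_2 = 257.2/339.7 = 0.75714
Material balance + equilibrium reduce to Σ zᵢ(Kᵢ−1)/(1+ψ(Kᵢ−1)) = 0.
Feasibility: ΣzᵢKᵢ = 1.126, Σzᵢ/Kᵢ = 1.123 — both > 1, two phases present.
Newton iteration, ψ⁰ = 0.7:
  ψ = 0.700: g = -0.0732, g' = -0.180 → ψ = 0.293
  ψ = 0.293: g = 0.0162, g' = -0.280 → ψ = 0.351
  ψ = 0.351: g = 0.0007, g' = -0.257 → ψ = 0.354
Converged at ψ = 0.354.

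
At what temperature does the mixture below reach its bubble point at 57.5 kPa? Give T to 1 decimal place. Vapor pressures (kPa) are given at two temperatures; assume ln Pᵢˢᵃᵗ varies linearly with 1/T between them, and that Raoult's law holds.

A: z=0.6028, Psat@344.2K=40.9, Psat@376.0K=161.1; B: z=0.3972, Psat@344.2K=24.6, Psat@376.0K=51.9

Bubble-point temperature: ΣzᵢPᵢˢᵃᵗ(T) = P. Interpolate ln Pᵢˢᵃᵗ = aᵢ + bᵢ/T.
  T = 344.2 K: ΣzᵢPᵢˢᵃᵗ = 34.43 kPa
  T = 376.0 K: ΣzᵢPᵢˢᵃᵗ = 117.73 kPa
  T = 360.1 K: ΣzᵢPᵢˢᵃᵗ = 64.86 kPa
  T = 352.1 K: ΣzᵢPᵢˢᵃᵗ = 47.38 kPa
  T = 356.1 K: ΣzᵢPᵢˢᵃᵗ = 55.50 kPa
  T = 358.1 K: ΣzᵢPᵢˢᵃᵗ = 60.02 kPa
Interpolating between 356.1 K and 358.1 K gives T ≈ 357.0 K.

T = 357.0 K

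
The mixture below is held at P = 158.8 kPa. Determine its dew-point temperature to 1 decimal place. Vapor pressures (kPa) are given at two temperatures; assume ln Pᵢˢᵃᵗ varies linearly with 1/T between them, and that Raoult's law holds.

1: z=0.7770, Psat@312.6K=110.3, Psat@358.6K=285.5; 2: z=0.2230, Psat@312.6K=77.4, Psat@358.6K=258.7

T = 331.5 K

Dew-point temperature: Σzᵢ·P/Pᵢˢᵃᵗ(T) = 1. Interpolate ln Pᵢˢᵃᵗ = aᵢ + bᵢ/T.
  T = 312.6 K: ΣzᵢP/Pᵢˢᵃᵗ = 1.5762
  T = 358.6 K: ΣzᵢP/Pᵢˢᵃᵗ = 0.5691
  T = 335.6 K: ΣzᵢP/Pᵢˢᵃᵗ = 0.9131
  T = 324.1 K: ΣzᵢP/Pᵢˢᵃᵗ = 1.1876
  T = 329.9 K: ΣzᵢP/Pᵢˢᵃᵗ = 1.0377
  T = 332.8 K: ΣzᵢP/Pᵢˢᵃᵗ = 0.9718
  T = 331.4 K: ΣzᵢP/Pᵢˢᵃᵗ = 1.0029
Interpolating between 331.4 K and 332.8 K gives T ≈ 331.5 K.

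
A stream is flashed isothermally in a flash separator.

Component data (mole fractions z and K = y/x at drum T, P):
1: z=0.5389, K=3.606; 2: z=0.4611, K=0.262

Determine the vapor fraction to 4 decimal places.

ψ = 0.5533

Let ψ = V/F and solve Σ zᵢ(Kᵢ−1)/(1+ψ(Kᵢ−1)) = 0.
Check two-phase: ΣzᵢKᵢ = 2.0641 > 1 and Σzᵢ/Kᵢ = 1.9094 > 1, so g(0) = 1.0641 > 0 and g(1) = -0.9094 < 0.
Newton–Raphson from ψ = 0.5:
  ψ = 0.5000: g = 0.07051, g' = -1.3208 → ψ = 0.5534
  ψ = 0.5534: g = -0.00014, g' = -1.3312 → ψ = 0.5533
Converged at ψ = 0.5533.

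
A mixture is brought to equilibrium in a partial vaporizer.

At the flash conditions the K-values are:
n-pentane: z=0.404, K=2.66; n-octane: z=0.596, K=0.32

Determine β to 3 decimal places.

β = 0.235

Let β = V/F and solve Σ zᵢ(Kᵢ−1)/(1+β(Kᵢ−1)) = 0.
g(0) = ΣzᵢKᵢ − 1 = 0.265 and g(1) = 1 − Σzᵢ/Kᵢ = -1.014, so a root lies in (0, 1).
Binary case is linear: z₁(K₁−1)(1+β(K₂−1)) + z₂(K₂−1)(1+β(K₁−1)) = 0
⇒ β = [z₁(K₁−1)+z₂(K₂−1)] / [−(K₁−1)(K₂−1)] = 0.2654/1.1288 = 0.235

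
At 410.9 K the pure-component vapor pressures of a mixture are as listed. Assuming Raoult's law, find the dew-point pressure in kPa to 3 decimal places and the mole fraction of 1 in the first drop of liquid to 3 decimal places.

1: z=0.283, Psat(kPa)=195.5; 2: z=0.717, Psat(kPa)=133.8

At the dew point ψ → 1, so Σzᵢ/Kᵢ = 1 with Kᵢ = Pᵢˢᵃᵗ/P ⇒ 1/P = Σzᵢ/Pᵢˢᵃᵗ.
1/P = 0.283/195.5 + 0.717/133.8 = 0.006806 ⇒ P = 146.922 kPa
xᵢ = zᵢP/Pᵢˢᵃᵗ ⇒ x_1 = 0.283·146.922/195.5 = 0.213

Pdew = 146.922 kPa, x_1 = 0.213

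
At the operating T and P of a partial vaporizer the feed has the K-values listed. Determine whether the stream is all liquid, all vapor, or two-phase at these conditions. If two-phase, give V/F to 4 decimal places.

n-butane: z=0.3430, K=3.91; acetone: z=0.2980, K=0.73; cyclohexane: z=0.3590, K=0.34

two-phase, V/F = 0.4540

ΣzᵢKᵢ = 1.6807; Σzᵢ/Kᵢ = 1.5518.
Both exceed 1, so a two-phase solution exists.
Material balance + equilibrium reduce to Σ zᵢ(Kᵢ−1)/(1+ψ(Kᵢ−1)) = 0.
Iterate (Newton) starting at ψ = 0.5:
  ψ = 0.5000: g = -0.04009, g' = -0.8593 → ψ = 0.4533
  ψ = 0.4533: g = 0.00058, g' = -0.8866 → ψ = 0.4540
Converged at ψ = 0.4540.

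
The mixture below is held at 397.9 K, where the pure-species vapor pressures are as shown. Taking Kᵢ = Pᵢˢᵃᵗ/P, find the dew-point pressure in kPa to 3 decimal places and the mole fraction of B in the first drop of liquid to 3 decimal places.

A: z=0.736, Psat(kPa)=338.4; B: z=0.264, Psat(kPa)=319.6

Pdew = 333.225 kPa, x_B = 0.275

At the dew point ψ → 1, so Σzᵢ/Kᵢ = 1 with Kᵢ = Pᵢˢᵃᵗ/P ⇒ 1/P = Σzᵢ/Pᵢˢᵃᵗ.
1/P = 0.736/338.4 + 0.264/319.6 = 0.003001 ⇒ P = 333.225 kPa
xᵢ = zᵢP/Pᵢˢᵃᵗ ⇒ x_B = 0.264·333.225/319.6 = 0.275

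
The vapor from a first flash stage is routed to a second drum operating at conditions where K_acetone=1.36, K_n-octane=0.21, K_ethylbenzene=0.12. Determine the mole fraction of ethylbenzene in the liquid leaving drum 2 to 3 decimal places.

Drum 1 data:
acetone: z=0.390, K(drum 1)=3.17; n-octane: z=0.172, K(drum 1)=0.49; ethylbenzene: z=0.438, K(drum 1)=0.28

x_ethylbenzene (drum 2) = 0.184

Drum 1:
Rachford–Rice: g(ψ₁) = Σ zᵢ(Kᵢ−1)/(1+ψ₁(Kᵢ−1)) = 0.
Feasibility: ΣzᵢKᵢ = 1.443, Σzᵢ/Kᵢ = 2.038 — both > 1, two phases present.
Iterate (Newton) starting at ψ₁ = 0.64:
  ψ₁ = 0.640: g = -0.3608, g' = -1.201 → ψ₁ = 0.340
  ψ₁ = 0.340: g = -0.0364, g' = -1.072 → ψ₁ = 0.306
Converged at ψ₁ = 0.306.
Drum-1 compositions:
  acetone: x = 0.234, y = 0.743
  n-octane: x = 0.204, y = 0.100
  ethylbenzene: x = 0.562, y = 0.157
Drum-2 feed = drum-1 vapor: z₂ = (0.7428, 0.0999, 0.1573).
Drum 2:
Let ψ₂ = V/F and solve Σ zᵢ(Kᵢ−1)/(1+ψ₂(Kᵢ−1)) = 0.
Feasibility: ΣzᵢKᵢ = 1.050, Σzᵢ/Kᵢ = 2.333 — both > 1, two phases present.
Iterate (Newton) starting at ψ₂ = 0.5:
  ψ₂ = 0.500: g = -0.1510, g' = -0.628 → ψ₂ = 0.260
  ψ₂ = 0.260: g = -0.0341, g' = -0.384 → ψ₂ = 0.171
  ψ₂ = 0.171: g = -0.0022, g' = -0.337 → ψ₂ = 0.164
Converged at ψ₂ = 0.164.
  acetone: x = 0.701, y = 0.954
  n-octane: x = 0.115, y = 0.024
  ethylbenzene: x = 0.184, y = 0.022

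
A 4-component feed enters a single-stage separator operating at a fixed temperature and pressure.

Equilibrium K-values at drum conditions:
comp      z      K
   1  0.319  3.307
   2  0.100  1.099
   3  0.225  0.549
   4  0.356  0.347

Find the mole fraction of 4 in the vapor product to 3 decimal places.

Rachford–Rice: g(ψ) = Σ zᵢ(Kᵢ−1)/(1+ψ(Kᵢ−1)) = 0.
g(0) = ΣzᵢKᵢ − 1 = 0.412 and g(1) = 1 − Σzᵢ/Kᵢ = -0.623, so a root lies in (0, 1).
Newton–Raphson from ψ = 0.51:
  ψ = 0.510: g = -0.1328, g' = -0.778 → ψ = 0.339
  ψ = 0.339: g = 0.0040, g' = -0.849 → ψ = 0.344
Converged at ψ = 0.344.
Compositions from xᵢ = zᵢ/(1+ψ(Kᵢ−1)), yᵢ = Kᵢxᵢ:
  1: x = 0.178, y = 0.588
  2: x = 0.097, y = 0.106
  3: x = 0.266, y = 0.146
  4: x = 0.459, y = 0.159

y_4 = 0.159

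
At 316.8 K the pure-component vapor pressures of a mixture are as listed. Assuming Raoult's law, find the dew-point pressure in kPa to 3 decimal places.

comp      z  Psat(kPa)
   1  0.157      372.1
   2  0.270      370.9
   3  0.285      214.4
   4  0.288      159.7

At the dew point ψ → 1, so Σzᵢ/Kᵢ = 1 with Kᵢ = Pᵢˢᵃᵗ/P ⇒ 1/P = Σzᵢ/Pᵢˢᵃᵗ.
1/P = 0.157/372.1 + 0.270/370.9 + 0.285/214.4 + 0.288/159.7 = 0.004283 ⇒ P = 233.505 kPa

Pdew = 233.505 kPa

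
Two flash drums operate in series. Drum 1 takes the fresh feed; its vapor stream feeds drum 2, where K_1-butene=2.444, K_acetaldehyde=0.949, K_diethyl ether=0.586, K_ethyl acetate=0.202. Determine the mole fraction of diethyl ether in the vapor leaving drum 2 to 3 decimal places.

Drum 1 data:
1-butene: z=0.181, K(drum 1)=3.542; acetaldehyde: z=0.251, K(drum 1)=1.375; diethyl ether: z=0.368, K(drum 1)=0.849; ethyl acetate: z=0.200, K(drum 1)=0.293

Drum 1:
Material balance + equilibrium reduce to Σ zᵢ(Kᵢ−1)/(1+ψ₁(Kᵢ−1)) = 0.
Feasibility: ΣzᵢKᵢ = 1.357, Σzᵢ/Kᵢ = 1.350 — both > 1, two phases present.
Newton iteration, ψ₁⁰ = 0.5:
  ψ₁ = 0.500: g = 0.0030, g' = -0.501 → ψ₁ = 0.506
Converged at ψ₁ = 0.506.
Drum-1 compositions:
  1-butene: x = 0.079, y = 0.280
  acetaldehyde: x = 0.211, y = 0.290
  diethyl ether: x = 0.398, y = 0.338
  ethyl acetate: x = 0.311, y = 0.091
Drum-2 feed = drum-1 vapor: z₂ = (0.2804, 0.2901, 0.3383, 0.0912).
Drum 2:
Let ψ₂ = V/F and solve Σ zᵢ(Kᵢ−1)/(1+ψ₂(Kᵢ−1)) = 0.
Feasibility: ΣzᵢKᵢ = 1.177, Σzᵢ/Kᵢ = 1.449 — both > 1, two phases present.
Newton–Raphson from ψ₂ = 0.5:
  ψ₂ = 0.500: g = -0.0778, g' = -0.451 → ψ₂ = 0.327
  ψ₂ = 0.327: g = -0.0007, g' = -0.454 → ψ₂ = 0.326
Converged at ψ₂ = 0.326.
  1-butene: x = 0.191, y = 0.466
  acetaldehyde: x = 0.295, y = 0.280
  diethyl ether: x = 0.391, y = 0.229
  ethyl acetate: x = 0.123, y = 0.025

y_diethyl ether (drum 2) = 0.229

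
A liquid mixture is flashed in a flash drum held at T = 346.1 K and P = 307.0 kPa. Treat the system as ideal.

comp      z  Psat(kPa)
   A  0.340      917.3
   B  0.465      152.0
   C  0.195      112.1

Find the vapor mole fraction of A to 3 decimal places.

y_A = 0.642

Raoult's law: Kᵢ = Pᵢˢᵃᵗ/P = Pᵢˢᵃᵗ/307.0.
  K_A = 917.3/307.0 = 2.98795, K_B = 152.0/307.0 = 0.49511, K_C = 112.1/307.0 = 0.36515
Newton–Raphson from β = 0.64:
  β = 0.640: g = -0.2579, g' = -0.742 → β = 0.292
Converged at β = 0.292.
Compositions from xᵢ = zᵢ/(1+β(Kᵢ−1)), yᵢ = Kᵢxᵢ:
  A: x = 0.215, y = 0.642
  B: x = 0.546, y = 0.270
  C: x = 0.239, y = 0.087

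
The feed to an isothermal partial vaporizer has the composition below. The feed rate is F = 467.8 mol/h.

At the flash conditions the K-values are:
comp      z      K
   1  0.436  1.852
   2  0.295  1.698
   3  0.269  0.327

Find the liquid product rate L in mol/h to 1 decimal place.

Let ψ = V/F and solve Σ zᵢ(Kᵢ−1)/(1+ψ(Kᵢ−1)) = 0.
g(0) = ΣzᵢKᵢ − 1 = 0.396 and g(1) = 1 − Σzᵢ/Kᵢ = -0.232, so a root lies in (0, 1).
Newton iteration, ψ⁰ = 0.63:
  ψ = 0.630: g = 0.0704, g' = -0.571 → ψ = 0.753
  ψ = 0.753: g = -0.0061, g' = -0.681 → ψ = 0.745
  ψ = 0.745: g = -0.0000, g' = -0.670 → ψ = 0.744
Converged at ψ = 0.744.
Then V = ψ·F = 0.7444·467.8 = 348.2 mol/h and L = F − V = 119.6 mol/h.

L = 119.6 mol/h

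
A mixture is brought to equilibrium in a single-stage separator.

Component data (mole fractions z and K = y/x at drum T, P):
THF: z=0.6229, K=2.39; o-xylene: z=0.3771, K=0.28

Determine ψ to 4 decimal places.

ψ = 0.5938

Binary case is linear: z₁(K₁−1)(1+ψ(K₂−1)) + z₂(K₂−1)(1+ψ(K₁−1)) = 0
⇒ ψ = [z₁(K₁−1)+z₂(K₂−1)] / [−(K₁−1)(K₂−1)] = 0.59432/1.00080 = 0.5938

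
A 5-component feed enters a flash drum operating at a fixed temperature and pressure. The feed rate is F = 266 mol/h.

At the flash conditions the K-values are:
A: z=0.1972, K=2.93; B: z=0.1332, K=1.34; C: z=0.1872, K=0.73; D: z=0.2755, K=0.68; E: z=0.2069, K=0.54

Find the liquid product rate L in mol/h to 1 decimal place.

Material balance + equilibrium reduce to Σ zᵢ(Kᵢ−1)/(1+V/F(Kᵢ−1)) = 0.
Check two-phase: ΣzᵢKᵢ = 1.1920 > 1 and Σzᵢ/Kᵢ = 1.2114 > 1, so g(0) = 0.1920 > 0 and g(1) = -0.2114 < 0.
Iterate (Newton) starting at V/F = 0.5:
  V/F = 0.5000: g = -0.05459, g' = -0.3335 → V/F = 0.3363
  V/F = 0.3363: g = 0.00445, g' = -0.3957 → V/F = 0.3476
  V/F = 0.3476: g = 0.00003, g' = -0.3898 → V/F = 0.3477
Converged at V/F = 0.3477.
Then V = V/F·F = 0.3477·266 = 92.5 mol/h and L = F − V = 173.5 mol/h.

L = 173.5 mol/h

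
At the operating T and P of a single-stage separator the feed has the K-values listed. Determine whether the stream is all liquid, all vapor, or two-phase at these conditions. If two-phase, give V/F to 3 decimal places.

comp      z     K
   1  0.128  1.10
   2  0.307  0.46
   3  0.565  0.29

all liquid

ΣzᵢKᵢ = 0.446; Σzᵢ/Kᵢ = 2.732.
Since ΣzᵢKᵢ < 1 the mixture is below its bubble point — single liquid phase.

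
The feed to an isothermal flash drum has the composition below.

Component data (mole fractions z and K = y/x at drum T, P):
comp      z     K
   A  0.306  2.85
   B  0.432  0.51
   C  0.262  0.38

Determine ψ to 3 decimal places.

ψ = 0.192

Material balance + equilibrium reduce to Σ zᵢ(Kᵢ−1)/(1+ψ(Kᵢ−1)) = 0.
Check two-phase: ΣzᵢKᵢ = 1.192 > 1 and Σzᵢ/Kᵢ = 1.644 > 1, so g(0) = 0.192 > 0 and g(1) = -0.644 < 0.
Newton iteration, ψ⁰ = 0.67:
  ψ = 0.670: g = -0.3402, g' = -0.733 → ψ = 0.206
  ψ = 0.206: g = -0.0119, g' = -0.810 → ψ = 0.191
  ψ = 0.191: g = 0.0001, g' = -0.827 → ψ = 0.192
Converged at ψ = 0.192.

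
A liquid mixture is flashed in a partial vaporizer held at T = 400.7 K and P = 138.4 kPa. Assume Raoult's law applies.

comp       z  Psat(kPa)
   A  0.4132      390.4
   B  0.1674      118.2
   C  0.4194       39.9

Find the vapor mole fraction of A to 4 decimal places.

y_A = 0.6809

Raoult's law: Kᵢ = Pᵢˢᵃᵗ/P = Pᵢˢᵃᵗ/138.4.
  K_A = 390.4/138.4 = 2.820809, K_B = 118.2/138.4 = 0.854046, K_C = 39.9/138.4 = 0.288295
Material balance + equilibrium reduce to Σ zᵢ(Kᵢ−1)/(1+ψ(Kᵢ−1)) = 0.
Check two-phase: ΣzᵢKᵢ = 1.4294 > 1 and Σzᵢ/Kᵢ = 1.7973 > 1, so g(0) = 0.4294 > 0 and g(1) = -0.7973 < 0.
Newton–Raphson from ψ = 0.34:
  ψ = 0.3400: g = 0.04520, g' = -0.8962 → ψ = 0.3904
  ψ = 0.3904: g = 0.00049, g' = -0.8794 → ψ = 0.3910
Converged at ψ = 0.3910.
Compositions from xᵢ = zᵢ/(1+ψ(Kᵢ−1)), yᵢ = Kᵢxᵢ:
  A: x = 0.2414, y = 0.6809
  B: x = 0.1775, y = 0.1516
  C: x = 0.5811, y = 0.1675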